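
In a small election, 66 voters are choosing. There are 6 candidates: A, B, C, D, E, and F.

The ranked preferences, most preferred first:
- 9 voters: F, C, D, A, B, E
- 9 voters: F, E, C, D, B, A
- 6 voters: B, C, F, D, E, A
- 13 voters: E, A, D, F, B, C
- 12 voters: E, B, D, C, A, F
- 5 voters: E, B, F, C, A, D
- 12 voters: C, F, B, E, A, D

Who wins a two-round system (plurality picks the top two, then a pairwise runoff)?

Round 1 first-place votes: A 0, B 6, C 12, D 0, E 30, F 18. E and F advance.
Runoff: E is ranked above F on 30 ballots, F above E on 36.

F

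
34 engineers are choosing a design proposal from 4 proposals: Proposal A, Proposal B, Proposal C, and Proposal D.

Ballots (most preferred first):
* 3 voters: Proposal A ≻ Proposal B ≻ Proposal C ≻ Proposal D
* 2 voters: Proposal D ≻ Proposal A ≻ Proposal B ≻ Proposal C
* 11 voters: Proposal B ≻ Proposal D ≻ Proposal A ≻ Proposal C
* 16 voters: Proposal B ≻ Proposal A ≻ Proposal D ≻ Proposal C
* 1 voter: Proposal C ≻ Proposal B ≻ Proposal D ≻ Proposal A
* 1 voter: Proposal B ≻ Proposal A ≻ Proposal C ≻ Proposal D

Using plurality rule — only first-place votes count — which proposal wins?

Proposal B

First-place votes: Proposal A 3, Proposal B 28, Proposal C 1, Proposal D 2.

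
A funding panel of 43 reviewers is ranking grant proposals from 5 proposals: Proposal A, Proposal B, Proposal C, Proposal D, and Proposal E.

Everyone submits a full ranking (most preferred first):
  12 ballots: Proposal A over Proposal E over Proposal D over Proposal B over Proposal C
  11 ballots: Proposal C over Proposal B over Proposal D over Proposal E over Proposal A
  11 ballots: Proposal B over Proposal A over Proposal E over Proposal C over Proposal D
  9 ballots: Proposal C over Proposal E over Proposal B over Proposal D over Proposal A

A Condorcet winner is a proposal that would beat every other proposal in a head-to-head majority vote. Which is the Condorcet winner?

Proposal B

Proposal B vs Proposal A: 31–12
Proposal B vs Proposal C: 23–20
Proposal B vs Proposal D: 31–12
Proposal B vs Proposal E: 22–21
Proposal B beats every other proposal.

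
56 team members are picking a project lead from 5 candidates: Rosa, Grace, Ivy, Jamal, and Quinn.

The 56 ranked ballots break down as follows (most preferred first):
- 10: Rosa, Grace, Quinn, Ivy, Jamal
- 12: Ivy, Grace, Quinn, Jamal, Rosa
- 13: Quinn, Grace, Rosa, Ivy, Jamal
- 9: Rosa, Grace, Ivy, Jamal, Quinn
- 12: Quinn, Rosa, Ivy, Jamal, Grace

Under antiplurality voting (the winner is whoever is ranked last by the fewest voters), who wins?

Ivy

Last-place votes: Rosa 12, Grace 12, Ivy 0, Jamal 23, Quinn 9.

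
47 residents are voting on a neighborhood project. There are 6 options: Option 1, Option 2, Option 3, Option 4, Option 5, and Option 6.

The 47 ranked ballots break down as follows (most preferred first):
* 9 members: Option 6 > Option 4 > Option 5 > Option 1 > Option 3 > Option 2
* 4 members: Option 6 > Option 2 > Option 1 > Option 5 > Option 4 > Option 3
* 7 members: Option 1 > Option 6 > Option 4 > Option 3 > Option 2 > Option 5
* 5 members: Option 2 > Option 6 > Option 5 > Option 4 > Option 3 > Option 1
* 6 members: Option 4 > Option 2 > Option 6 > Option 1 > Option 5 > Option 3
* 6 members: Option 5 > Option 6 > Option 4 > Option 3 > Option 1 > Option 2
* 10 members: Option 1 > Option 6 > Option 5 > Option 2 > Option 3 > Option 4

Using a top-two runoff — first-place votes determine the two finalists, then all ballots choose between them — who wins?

Round 1 first-place votes: Option 1 17, Option 2 5, Option 3 0, Option 4 6, Option 5 6, Option 6 13. Option 1 and Option 6 advance.
Runoff: Option 1 is ranked above Option 6 on 17 ballots, Option 6 above Option 1 on 30.

Option 6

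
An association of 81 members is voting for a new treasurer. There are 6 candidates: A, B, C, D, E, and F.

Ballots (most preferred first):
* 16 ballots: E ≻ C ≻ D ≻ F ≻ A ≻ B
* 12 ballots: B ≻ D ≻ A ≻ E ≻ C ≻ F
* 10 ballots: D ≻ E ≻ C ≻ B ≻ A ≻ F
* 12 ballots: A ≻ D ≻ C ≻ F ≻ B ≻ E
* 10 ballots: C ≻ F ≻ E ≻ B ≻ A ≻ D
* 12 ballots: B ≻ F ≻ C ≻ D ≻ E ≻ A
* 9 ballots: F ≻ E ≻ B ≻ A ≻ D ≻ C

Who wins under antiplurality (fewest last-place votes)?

C

Last-place votes: A 12, B 16, C 9, D 10, E 12, F 22.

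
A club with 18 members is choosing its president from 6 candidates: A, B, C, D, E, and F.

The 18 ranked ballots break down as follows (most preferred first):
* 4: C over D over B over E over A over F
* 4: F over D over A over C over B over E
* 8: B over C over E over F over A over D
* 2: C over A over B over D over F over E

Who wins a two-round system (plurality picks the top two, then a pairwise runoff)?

C

Round 1 first-place votes: A 0, B 8, C 6, D 0, E 0, F 4. B and C advance.
Runoff: B is ranked above C on 8 ballots, C above B on 10.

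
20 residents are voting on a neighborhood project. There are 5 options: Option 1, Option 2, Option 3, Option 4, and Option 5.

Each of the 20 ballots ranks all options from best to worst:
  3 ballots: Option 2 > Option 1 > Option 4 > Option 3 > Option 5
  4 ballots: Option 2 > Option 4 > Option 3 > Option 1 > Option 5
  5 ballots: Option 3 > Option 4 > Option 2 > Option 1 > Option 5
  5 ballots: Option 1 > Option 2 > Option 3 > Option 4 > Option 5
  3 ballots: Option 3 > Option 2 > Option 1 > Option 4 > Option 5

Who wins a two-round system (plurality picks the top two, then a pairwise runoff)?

Option 2

Round 1 first-place votes: Option 1 5, Option 2 7, Option 3 8, Option 4 0, Option 5 0. Option 3 and Option 2 advance.
Runoff: Option 3 is ranked above Option 2 on 8 ballots, Option 2 above Option 3 on 12.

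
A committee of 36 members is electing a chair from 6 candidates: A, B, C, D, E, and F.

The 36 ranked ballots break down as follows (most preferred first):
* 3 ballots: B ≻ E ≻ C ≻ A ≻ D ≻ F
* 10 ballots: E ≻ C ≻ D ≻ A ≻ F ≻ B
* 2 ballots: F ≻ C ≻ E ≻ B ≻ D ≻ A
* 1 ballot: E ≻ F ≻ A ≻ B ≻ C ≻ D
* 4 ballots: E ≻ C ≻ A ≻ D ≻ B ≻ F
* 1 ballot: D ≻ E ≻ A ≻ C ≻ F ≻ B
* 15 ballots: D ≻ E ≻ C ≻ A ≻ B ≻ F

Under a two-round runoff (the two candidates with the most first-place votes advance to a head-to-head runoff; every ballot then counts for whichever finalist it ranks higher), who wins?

Round 1 first-place votes: A 0, B 3, C 0, D 16, E 15, F 2. D and E advance.
Runoff: D is ranked above E on 16 ballots, E above D on 20.

E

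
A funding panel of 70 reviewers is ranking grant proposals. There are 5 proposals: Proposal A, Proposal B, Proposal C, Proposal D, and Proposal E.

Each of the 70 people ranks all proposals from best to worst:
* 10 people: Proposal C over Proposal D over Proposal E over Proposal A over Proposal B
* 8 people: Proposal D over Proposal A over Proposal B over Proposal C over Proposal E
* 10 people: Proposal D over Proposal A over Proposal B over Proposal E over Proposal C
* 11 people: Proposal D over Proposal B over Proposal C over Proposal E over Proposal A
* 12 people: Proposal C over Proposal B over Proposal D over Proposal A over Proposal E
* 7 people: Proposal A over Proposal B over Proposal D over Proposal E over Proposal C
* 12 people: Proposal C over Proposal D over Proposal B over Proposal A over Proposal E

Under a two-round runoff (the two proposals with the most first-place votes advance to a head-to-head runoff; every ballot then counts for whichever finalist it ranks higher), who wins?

Proposal D

Round 1 first-place votes: Proposal A 7, Proposal B 0, Proposal C 34, Proposal D 29, Proposal E 0. Proposal C and Proposal D advance.
Runoff: Proposal C is ranked above Proposal D on 34 ballots, Proposal D above Proposal C on 36.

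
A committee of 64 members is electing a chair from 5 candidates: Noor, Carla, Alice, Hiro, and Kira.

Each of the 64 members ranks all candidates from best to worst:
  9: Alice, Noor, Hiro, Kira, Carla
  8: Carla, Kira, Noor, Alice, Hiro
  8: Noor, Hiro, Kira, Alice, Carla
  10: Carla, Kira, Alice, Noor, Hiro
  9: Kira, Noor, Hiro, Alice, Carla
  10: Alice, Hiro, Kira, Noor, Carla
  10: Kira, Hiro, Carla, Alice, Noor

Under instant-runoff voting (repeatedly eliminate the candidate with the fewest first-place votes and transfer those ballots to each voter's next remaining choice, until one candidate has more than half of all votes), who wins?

Round 1: Noor 8, Carla 18, Alice 19, Hiro 0, Kira 19. Hiro eliminated.
Round 2: Noor 8, Carla 18, Alice 19, Kira 19. Noor eliminated.
Round 3: Carla 18, Alice 19, Kira 27. Carla eliminated.
Round 4: Alice 19, Kira 45. Kira has a majority (≥33).

Kira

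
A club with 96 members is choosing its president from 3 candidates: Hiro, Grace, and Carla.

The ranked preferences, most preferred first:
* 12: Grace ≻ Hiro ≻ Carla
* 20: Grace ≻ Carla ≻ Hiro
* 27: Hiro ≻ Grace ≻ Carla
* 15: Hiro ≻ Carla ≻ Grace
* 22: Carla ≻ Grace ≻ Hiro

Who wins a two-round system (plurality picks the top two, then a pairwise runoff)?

Grace

Round 1 first-place votes: Hiro 42, Grace 32, Carla 22. Hiro and Grace advance.
Runoff: Hiro is ranked above Grace on 42 ballots, Grace above Hiro on 54.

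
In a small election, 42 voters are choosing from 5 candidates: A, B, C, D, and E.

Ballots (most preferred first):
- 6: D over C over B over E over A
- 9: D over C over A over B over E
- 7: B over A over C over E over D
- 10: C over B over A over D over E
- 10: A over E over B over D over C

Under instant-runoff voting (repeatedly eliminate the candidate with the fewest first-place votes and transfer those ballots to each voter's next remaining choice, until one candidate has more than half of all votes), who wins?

Round 1: A 10, B 7, C 10, D 15, E 0. E eliminated.
Round 2: A 10, B 7, C 10, D 15. B eliminated.
Round 3: A 17, C 10, D 15. C eliminated.
Round 4: A 27, D 15. A has a majority (≥22).

A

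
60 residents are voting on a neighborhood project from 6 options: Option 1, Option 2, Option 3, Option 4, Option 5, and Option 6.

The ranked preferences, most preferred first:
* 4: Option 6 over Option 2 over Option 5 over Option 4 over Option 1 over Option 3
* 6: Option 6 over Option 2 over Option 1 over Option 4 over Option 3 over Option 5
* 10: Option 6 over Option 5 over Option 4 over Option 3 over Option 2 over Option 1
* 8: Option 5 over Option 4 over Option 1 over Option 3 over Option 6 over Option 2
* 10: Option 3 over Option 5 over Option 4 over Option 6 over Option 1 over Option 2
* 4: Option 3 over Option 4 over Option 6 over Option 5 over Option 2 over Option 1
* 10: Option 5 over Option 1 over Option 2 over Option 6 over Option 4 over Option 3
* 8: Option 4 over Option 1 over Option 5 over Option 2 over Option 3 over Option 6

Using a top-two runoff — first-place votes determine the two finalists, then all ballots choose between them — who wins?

Option 5

Round 1 first-place votes: Option 1 0, Option 2 0, Option 3 14, Option 4 8, Option 5 18, Option 6 20. Option 6 and Option 5 advance.
Runoff: Option 6 is ranked above Option 5 on 24 ballots, Option 5 above Option 6 on 36.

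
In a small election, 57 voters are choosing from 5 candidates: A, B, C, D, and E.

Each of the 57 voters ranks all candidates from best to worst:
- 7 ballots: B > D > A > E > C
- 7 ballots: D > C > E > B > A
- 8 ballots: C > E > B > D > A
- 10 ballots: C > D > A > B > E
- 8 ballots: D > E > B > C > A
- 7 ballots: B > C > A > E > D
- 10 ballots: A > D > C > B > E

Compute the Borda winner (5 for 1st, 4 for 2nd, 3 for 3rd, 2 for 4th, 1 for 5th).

A: 7×3 + 7×1 + 8×1 + 10×3 + 8×1 + 7×3 + 10×5 = 145
B: 7×5 + 7×2 + 8×3 + 10×2 + 8×3 + 7×5 + 10×2 = 172
C: 7×1 + 7×4 + 8×5 + 10×5 + 8×2 + 7×4 + 10×3 = 199
D: 7×4 + 7×5 + 8×2 + 10×4 + 8×5 + 7×1 + 10×4 = 206
E: 7×2 + 7×3 + 8×4 + 10×1 + 8×4 + 7×2 + 10×1 = 133

D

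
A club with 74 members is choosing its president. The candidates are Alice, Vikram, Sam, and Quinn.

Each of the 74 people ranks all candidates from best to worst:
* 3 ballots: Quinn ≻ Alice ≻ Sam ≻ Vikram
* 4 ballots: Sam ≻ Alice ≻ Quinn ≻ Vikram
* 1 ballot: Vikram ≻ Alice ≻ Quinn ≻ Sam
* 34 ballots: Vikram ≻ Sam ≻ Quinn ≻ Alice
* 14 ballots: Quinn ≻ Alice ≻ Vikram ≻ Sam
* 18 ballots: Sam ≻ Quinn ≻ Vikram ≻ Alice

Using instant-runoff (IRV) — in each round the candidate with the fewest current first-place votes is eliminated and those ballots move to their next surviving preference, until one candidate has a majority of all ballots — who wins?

Vikram

Round 1: Alice 0, Vikram 35, Sam 22, Quinn 17. Alice eliminated.
Round 2: Vikram 35, Sam 22, Quinn 17. Quinn eliminated.
Round 3: Vikram 49, Sam 25. Vikram has a majority (≥38).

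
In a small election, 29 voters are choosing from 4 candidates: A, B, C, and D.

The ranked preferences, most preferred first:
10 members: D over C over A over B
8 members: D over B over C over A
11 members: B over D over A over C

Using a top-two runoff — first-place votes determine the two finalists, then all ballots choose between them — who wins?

Round 1 first-place votes: A 0, B 11, C 0, D 18. D and B advance.
Runoff: D is ranked above B on 18 ballots, B above D on 11.

D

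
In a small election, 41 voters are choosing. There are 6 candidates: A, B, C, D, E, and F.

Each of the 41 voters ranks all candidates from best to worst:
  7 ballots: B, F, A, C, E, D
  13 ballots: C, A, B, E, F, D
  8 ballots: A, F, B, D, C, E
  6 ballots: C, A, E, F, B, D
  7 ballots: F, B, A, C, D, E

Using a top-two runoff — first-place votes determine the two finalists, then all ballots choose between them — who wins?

Round 1 first-place votes: A 8, B 7, C 19, D 0, E 0, F 7. C and A advance.
Runoff: C is ranked above A on 19 ballots, A above C on 22.

A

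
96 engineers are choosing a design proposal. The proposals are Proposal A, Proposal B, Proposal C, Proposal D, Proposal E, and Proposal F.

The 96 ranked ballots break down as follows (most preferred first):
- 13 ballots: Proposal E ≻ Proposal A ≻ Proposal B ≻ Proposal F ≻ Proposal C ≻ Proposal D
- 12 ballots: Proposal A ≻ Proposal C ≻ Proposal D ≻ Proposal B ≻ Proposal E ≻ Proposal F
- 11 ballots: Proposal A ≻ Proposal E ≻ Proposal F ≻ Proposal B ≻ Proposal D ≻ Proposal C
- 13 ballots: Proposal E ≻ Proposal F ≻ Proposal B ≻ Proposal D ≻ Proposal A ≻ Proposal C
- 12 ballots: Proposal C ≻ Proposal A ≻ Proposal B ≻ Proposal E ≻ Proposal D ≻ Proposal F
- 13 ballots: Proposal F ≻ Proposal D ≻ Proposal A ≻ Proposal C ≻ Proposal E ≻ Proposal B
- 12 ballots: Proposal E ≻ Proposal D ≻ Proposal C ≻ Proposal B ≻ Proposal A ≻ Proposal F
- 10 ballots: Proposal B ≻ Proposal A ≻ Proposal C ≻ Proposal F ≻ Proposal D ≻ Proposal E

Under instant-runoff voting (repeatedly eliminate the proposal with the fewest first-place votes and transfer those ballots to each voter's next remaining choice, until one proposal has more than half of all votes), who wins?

Round 1: Proposal A 23, Proposal B 10, Proposal C 12, Proposal D 0, Proposal E 38, Proposal F 13. Proposal D eliminated.
Round 2: Proposal A 23, Proposal B 10, Proposal C 12, Proposal E 38, Proposal F 13. Proposal B eliminated.
Round 3: Proposal A 33, Proposal C 12, Proposal E 38, Proposal F 13. Proposal C eliminated.
Round 4: Proposal A 45, Proposal E 38, Proposal F 13. Proposal F eliminated.
Round 5: Proposal A 58, Proposal E 38. Proposal A has a majority (≥49).

Proposal A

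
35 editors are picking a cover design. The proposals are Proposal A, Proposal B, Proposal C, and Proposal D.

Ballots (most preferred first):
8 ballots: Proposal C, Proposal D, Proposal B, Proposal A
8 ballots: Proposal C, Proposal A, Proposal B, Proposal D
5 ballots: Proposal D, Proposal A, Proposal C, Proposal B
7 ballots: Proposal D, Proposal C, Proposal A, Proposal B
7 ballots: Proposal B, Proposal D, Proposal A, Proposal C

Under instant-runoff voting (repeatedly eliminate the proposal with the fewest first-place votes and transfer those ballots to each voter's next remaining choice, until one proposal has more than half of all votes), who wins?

Proposal D

Round 1: Proposal A 0, Proposal B 7, Proposal C 16, Proposal D 12. Proposal A eliminated.
Round 2: Proposal B 7, Proposal C 16, Proposal D 12. Proposal B eliminated.
Round 3: Proposal C 16, Proposal D 19. Proposal D has a majority (≥18).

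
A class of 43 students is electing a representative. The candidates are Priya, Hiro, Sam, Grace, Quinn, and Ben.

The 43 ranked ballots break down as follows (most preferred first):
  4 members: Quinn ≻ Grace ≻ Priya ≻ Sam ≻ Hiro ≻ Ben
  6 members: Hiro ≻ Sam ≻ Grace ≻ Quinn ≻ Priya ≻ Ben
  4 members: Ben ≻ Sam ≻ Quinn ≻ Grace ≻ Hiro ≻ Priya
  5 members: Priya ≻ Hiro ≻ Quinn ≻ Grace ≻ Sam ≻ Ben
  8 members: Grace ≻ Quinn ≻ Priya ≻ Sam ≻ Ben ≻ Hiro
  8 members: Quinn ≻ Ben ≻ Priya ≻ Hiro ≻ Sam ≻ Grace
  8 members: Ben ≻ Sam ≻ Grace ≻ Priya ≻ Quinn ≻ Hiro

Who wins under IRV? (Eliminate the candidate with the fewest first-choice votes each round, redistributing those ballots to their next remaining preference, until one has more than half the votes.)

Quinn

Round 1: Priya 5, Hiro 6, Sam 0, Grace 8, Quinn 12, Ben 12. Sam eliminated.
Round 2: Priya 5, Hiro 6, Grace 8, Quinn 12, Ben 12. Priya eliminated.
Round 3: Hiro 11, Grace 8, Quinn 12, Ben 12. Grace eliminated.
Round 4: Hiro 11, Quinn 20, Ben 12. Hiro eliminated.
Round 5: Quinn 31, Ben 12. Quinn has a majority (≥22).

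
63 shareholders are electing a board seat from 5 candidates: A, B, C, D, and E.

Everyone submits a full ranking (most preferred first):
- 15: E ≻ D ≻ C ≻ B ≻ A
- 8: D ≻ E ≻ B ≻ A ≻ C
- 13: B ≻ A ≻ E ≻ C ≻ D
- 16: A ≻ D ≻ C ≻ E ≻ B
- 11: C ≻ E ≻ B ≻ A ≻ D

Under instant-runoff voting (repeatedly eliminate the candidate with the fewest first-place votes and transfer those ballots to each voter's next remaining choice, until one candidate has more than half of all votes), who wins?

E

Round 1: A 16, B 13, C 11, D 8, E 15. D eliminated.
Round 2: A 16, B 13, C 11, E 23. C eliminated.
Round 3: A 16, B 13, E 34. E has a majority (≥32).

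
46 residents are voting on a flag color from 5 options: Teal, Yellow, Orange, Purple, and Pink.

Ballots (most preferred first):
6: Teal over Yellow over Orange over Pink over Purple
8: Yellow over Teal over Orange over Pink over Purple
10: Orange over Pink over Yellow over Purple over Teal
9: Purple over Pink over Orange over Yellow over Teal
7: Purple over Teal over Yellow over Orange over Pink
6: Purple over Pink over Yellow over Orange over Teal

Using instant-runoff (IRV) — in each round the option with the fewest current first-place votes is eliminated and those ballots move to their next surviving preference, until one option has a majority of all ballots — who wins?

Yellow

Round 1: Teal 6, Yellow 8, Orange 10, Purple 22, Pink 0. Pink eliminated.
Round 2: Teal 6, Yellow 8, Orange 10, Purple 22. Teal eliminated.
Round 3: Yellow 14, Orange 10, Purple 22. Orange eliminated.
Round 4: Yellow 24, Purple 22. Yellow has a majority (≥24).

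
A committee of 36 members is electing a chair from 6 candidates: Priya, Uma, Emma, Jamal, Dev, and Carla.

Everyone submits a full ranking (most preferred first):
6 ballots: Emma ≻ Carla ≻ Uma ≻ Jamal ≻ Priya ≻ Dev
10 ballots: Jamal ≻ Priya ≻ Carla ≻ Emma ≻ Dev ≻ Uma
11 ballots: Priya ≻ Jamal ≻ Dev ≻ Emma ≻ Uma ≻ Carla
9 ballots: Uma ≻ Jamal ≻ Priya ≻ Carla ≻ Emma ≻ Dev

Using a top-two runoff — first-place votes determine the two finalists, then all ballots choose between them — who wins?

Jamal

Round 1 first-place votes: Priya 11, Uma 9, Emma 6, Jamal 10, Dev 0, Carla 0. Priya and Jamal advance.
Runoff: Priya is ranked above Jamal on 11 ballots, Jamal above Priya on 25.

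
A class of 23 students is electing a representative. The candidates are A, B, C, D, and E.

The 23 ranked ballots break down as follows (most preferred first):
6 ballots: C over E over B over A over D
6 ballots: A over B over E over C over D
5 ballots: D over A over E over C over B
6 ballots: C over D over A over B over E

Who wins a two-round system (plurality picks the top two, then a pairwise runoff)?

C

Round 1 first-place votes: A 6, B 0, C 12, D 5, E 0. C and A advance.
Runoff: C is ranked above A on 12 ballots, A above C on 11.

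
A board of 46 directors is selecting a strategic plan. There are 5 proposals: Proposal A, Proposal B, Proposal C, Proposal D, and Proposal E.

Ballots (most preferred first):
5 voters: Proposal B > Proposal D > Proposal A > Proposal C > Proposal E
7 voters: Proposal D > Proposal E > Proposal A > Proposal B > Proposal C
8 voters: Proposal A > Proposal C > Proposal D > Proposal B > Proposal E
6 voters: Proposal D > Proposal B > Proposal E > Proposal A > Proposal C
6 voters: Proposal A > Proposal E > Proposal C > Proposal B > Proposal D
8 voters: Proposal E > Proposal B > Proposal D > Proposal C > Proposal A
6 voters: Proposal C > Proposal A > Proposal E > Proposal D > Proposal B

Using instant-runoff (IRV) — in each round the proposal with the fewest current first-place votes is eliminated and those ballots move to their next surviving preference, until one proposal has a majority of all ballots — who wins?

Round 1: Proposal A 14, Proposal B 5, Proposal C 6, Proposal D 13, Proposal E 8. Proposal B eliminated.
Round 2: Proposal A 14, Proposal C 6, Proposal D 18, Proposal E 8. Proposal C eliminated.
Round 3: Proposal A 20, Proposal D 18, Proposal E 8. Proposal E eliminated.
Round 4: Proposal A 20, Proposal D 26. Proposal D has a majority (≥24).

Proposal D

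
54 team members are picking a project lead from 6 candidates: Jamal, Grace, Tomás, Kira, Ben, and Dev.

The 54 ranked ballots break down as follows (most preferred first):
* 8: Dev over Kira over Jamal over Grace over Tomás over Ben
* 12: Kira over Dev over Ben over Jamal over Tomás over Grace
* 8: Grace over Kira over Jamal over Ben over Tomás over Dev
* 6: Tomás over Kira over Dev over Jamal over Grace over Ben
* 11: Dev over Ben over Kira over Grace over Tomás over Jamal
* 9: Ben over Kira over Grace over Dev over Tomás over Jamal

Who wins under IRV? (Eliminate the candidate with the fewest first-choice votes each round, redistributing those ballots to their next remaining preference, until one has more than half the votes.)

Round 1: Jamal 0, Grace 8, Tomás 6, Kira 12, Ben 9, Dev 19. Jamal eliminated.
Round 2: Grace 8, Tomás 6, Kira 12, Ben 9, Dev 19. Tomás eliminated.
Round 3: Grace 8, Kira 18, Ben 9, Dev 19. Grace eliminated.
Round 4: Kira 26, Ben 9, Dev 19. Ben eliminated.
Round 5: Kira 35, Dev 19. Kira has a majority (≥28).

Kira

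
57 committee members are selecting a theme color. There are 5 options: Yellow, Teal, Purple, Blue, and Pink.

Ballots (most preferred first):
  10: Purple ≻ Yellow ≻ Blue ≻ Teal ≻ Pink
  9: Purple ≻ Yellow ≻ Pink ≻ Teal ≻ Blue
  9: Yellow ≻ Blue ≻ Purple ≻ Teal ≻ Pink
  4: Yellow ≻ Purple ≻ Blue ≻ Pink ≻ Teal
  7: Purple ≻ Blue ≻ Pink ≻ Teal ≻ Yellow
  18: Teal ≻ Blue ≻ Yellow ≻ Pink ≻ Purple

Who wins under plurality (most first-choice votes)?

Purple

First-place votes: Yellow 13, Teal 18, Purple 26, Blue 0, Pink 0.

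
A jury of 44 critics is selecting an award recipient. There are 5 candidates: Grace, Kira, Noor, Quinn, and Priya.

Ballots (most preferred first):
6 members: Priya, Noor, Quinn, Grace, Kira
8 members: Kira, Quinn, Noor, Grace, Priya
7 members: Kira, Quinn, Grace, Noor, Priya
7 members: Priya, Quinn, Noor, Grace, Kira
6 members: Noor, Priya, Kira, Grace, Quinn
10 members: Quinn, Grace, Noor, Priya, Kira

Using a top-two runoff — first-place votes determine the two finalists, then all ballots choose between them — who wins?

Priya

Round 1 first-place votes: Grace 0, Kira 15, Noor 6, Quinn 10, Priya 13. Kira and Priya advance.
Runoff: Kira is ranked above Priya on 15 ballots, Priya above Kira on 29.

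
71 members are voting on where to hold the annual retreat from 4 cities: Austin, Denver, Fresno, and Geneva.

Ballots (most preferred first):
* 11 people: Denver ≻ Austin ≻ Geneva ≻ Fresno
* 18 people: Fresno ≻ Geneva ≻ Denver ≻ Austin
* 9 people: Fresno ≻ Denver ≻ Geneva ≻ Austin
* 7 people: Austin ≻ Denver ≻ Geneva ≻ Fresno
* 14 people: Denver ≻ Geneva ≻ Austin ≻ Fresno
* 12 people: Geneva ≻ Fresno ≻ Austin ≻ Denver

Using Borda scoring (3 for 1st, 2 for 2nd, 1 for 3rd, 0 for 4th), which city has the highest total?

Austin: 11×2 + 18×0 + 9×0 + 7×3 + 14×1 + 12×1 = 69
Denver: 11×3 + 18×1 + 9×2 + 7×2 + 14×3 + 12×0 = 125
Fresno: 11×0 + 18×3 + 9×3 + 7×0 + 14×0 + 12×2 = 105
Geneva: 11×1 + 18×2 + 9×1 + 7×1 + 14×2 + 12×3 = 127

Geneva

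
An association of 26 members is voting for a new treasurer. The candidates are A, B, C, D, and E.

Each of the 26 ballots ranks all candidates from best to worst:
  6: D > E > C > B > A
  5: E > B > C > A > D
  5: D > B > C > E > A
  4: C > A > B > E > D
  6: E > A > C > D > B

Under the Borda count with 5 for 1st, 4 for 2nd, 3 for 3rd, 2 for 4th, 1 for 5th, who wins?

A: 6×1 + 5×2 + 5×1 + 4×4 + 6×4 = 61
B: 6×2 + 5×4 + 5×4 + 4×3 + 6×1 = 70
C: 6×3 + 5×3 + 5×3 + 4×5 + 6×3 = 86
D: 6×5 + 5×1 + 5×5 + 4×1 + 6×2 = 76
E: 6×4 + 5×5 + 5×2 + 4×2 + 6×5 = 97

E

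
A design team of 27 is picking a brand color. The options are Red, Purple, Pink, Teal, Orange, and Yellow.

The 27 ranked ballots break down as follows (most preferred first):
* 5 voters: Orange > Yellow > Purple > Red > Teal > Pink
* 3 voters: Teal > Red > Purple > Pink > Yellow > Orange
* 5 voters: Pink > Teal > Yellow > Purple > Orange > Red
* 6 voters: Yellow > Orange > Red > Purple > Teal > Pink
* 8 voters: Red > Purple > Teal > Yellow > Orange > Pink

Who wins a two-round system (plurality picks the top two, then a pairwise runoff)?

Yellow

Round 1 first-place votes: Red 8, Purple 0, Pink 5, Teal 3, Orange 5, Yellow 6. Red and Yellow advance.
Runoff: Red is ranked above Yellow on 11 ballots, Yellow above Red on 16.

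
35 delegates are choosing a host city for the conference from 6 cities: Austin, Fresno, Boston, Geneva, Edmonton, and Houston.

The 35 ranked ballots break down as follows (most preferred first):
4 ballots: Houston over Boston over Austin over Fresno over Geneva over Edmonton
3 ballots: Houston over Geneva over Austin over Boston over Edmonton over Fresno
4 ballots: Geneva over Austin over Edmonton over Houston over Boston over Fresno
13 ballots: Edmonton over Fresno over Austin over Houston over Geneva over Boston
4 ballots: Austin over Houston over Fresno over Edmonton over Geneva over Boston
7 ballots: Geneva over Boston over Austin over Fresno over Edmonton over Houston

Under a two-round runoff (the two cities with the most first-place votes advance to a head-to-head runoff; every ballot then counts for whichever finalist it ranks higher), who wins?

Round 1 first-place votes: Austin 4, Fresno 0, Boston 0, Geneva 11, Edmonton 13, Houston 7. Edmonton and Geneva advance.
Runoff: Edmonton is ranked above Geneva on 17 ballots, Geneva above Edmonton on 18.

Geneva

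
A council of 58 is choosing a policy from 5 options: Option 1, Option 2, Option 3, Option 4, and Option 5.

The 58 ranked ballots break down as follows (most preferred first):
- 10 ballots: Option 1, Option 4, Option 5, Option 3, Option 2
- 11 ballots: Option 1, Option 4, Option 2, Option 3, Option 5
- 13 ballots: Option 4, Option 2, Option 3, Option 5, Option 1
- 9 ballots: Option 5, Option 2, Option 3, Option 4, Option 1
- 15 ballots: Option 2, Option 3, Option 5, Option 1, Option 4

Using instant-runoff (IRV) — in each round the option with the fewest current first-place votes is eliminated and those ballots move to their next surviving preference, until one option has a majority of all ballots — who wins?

Round 1: Option 1 21, Option 2 15, Option 3 0, Option 4 13, Option 5 9. Option 3 eliminated.
Round 2: Option 1 21, Option 2 15, Option 4 13, Option 5 9. Option 5 eliminated.
Round 3: Option 1 21, Option 2 24, Option 4 13. Option 4 eliminated.
Round 4: Option 1 21, Option 2 37. Option 2 has a majority (≥30).

Option 2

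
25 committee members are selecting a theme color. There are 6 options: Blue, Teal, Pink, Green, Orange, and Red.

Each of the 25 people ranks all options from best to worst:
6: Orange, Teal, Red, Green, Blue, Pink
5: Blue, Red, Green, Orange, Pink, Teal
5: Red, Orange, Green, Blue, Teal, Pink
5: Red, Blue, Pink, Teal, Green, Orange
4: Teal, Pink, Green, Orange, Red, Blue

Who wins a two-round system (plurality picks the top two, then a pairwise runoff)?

Red

Round 1 first-place votes: Blue 5, Teal 4, Pink 0, Green 0, Orange 6, Red 10. Red and Orange advance.
Runoff: Red is ranked above Orange on 15 ballots, Orange above Red on 10.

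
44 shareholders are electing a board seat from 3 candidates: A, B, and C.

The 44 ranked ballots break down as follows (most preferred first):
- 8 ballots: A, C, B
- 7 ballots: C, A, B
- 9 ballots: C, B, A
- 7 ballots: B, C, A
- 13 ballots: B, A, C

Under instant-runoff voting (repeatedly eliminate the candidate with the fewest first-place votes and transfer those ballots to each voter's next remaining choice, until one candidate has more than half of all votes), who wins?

Round 1: A 8, B 20, C 16. A eliminated.
Round 2: B 20, C 24. C has a majority (≥23).

C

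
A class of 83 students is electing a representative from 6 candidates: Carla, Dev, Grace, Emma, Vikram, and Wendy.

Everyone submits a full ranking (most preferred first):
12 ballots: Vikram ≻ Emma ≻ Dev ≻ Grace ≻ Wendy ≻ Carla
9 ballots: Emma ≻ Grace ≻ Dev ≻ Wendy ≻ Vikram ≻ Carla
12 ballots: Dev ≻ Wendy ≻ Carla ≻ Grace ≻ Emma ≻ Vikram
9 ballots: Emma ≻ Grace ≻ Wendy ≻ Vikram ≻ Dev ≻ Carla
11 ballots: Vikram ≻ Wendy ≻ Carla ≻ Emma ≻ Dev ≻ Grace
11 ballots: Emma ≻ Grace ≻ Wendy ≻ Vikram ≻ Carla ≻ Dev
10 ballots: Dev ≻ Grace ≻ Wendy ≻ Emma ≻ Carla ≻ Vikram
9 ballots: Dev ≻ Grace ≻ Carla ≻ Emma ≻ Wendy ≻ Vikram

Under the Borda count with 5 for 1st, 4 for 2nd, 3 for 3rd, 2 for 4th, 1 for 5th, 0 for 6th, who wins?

Carla: 12×0 + 9×0 + 12×3 + 9×0 + 11×3 + 11×1 + 10×1 + 9×3 = 117
Dev: 12×3 + 9×3 + 12×5 + 9×1 + 11×1 + 11×0 + 10×5 + 9×5 = 238
Grace: 12×2 + 9×4 + 12×2 + 9×4 + 11×0 + 11×4 + 10×4 + 9×4 = 240
Emma: 12×4 + 9×5 + 12×1 + 9×5 + 11×2 + 11×5 + 10×2 + 9×2 = 265
Vikram: 12×5 + 9×1 + 12×0 + 9×2 + 11×5 + 11×2 + 10×0 + 9×0 = 164
Wendy: 12×1 + 9×2 + 12×4 + 9×3 + 11×4 + 11×3 + 10×3 + 9×1 = 221

Emma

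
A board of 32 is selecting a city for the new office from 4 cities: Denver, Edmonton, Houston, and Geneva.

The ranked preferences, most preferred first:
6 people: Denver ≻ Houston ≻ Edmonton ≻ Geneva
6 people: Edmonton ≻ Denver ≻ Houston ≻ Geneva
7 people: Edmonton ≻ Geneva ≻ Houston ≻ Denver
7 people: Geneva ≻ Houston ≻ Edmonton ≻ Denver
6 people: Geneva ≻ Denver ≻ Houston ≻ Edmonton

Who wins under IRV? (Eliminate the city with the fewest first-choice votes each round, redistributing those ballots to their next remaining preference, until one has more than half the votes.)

Edmonton

Round 1: Denver 6, Edmonton 13, Houston 0, Geneva 13. Houston eliminated.
Round 2: Denver 6, Edmonton 13, Geneva 13. Denver eliminated.
Round 3: Edmonton 19, Geneva 13. Edmonton has a majority (≥17).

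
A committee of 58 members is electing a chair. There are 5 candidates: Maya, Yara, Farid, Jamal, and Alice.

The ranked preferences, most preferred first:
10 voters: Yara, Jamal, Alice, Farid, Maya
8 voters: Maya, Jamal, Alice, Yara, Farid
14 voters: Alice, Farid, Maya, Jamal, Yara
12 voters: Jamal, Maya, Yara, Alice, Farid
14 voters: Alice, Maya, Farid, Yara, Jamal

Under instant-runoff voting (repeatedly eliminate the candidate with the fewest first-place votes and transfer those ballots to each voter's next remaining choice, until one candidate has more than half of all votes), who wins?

Round 1: Maya 8, Yara 10, Farid 0, Jamal 12, Alice 28. Farid eliminated.
Round 2: Maya 8, Yara 10, Jamal 12, Alice 28. Maya eliminated.
Round 3: Yara 10, Jamal 20, Alice 28. Yara eliminated.
Round 4: Jamal 30, Alice 28. Jamal has a majority (≥30).

Jamal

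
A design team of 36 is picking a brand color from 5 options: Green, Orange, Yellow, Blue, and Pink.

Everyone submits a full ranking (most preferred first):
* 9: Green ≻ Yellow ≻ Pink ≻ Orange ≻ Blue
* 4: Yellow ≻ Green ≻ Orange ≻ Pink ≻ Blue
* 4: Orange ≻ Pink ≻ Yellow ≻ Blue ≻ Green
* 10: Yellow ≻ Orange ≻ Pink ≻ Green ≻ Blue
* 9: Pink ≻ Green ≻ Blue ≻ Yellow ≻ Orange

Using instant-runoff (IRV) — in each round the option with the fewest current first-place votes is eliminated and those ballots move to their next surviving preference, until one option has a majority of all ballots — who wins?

Yellow

Round 1: Green 9, Orange 4, Yellow 14, Blue 0, Pink 9. Blue eliminated.
Round 2: Green 9, Orange 4, Yellow 14, Pink 9. Orange eliminated.
Round 3: Green 9, Yellow 14, Pink 13. Green eliminated.
Round 4: Yellow 23, Pink 13. Yellow has a majority (≥19).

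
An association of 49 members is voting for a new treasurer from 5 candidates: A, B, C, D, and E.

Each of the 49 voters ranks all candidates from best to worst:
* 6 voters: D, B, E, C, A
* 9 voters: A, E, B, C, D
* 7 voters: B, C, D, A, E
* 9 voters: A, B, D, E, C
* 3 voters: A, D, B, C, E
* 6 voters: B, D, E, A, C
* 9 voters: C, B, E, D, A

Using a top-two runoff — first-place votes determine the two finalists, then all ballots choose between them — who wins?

B

Round 1 first-place votes: A 21, B 13, C 9, D 6, E 0. A and B advance.
Runoff: A is ranked above B on 21 ballots, B above A on 28.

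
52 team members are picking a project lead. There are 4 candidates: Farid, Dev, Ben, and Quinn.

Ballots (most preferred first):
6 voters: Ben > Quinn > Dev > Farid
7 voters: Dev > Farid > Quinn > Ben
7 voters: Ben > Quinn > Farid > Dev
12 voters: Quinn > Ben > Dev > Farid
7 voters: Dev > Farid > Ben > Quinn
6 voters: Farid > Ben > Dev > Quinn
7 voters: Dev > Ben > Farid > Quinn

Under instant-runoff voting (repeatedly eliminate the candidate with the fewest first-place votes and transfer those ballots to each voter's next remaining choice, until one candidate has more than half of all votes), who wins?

Ben

Round 1: Farid 6, Dev 21, Ben 13, Quinn 12. Farid eliminated.
Round 2: Dev 21, Ben 19, Quinn 12. Quinn eliminated.
Round 3: Dev 21, Ben 31. Ben has a majority (≥27).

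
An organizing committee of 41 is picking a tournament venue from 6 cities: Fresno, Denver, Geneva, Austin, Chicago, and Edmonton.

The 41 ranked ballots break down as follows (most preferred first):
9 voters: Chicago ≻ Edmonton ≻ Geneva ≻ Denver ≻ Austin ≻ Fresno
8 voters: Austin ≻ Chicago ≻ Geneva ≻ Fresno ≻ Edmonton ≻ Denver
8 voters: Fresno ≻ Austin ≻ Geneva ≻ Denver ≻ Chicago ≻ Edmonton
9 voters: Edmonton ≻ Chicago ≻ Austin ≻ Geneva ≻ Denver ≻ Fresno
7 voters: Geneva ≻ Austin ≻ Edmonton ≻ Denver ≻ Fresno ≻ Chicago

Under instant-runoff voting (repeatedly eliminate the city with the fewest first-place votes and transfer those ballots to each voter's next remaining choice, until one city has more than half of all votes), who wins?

Round 1: Fresno 8, Denver 0, Geneva 7, Austin 8, Chicago 9, Edmonton 9. Denver eliminated.
Round 2: Fresno 8, Geneva 7, Austin 8, Chicago 9, Edmonton 9. Geneva eliminated.
Round 3: Fresno 8, Austin 15, Chicago 9, Edmonton 9. Fresno eliminated.
Round 4: Austin 23, Chicago 9, Edmonton 9. Austin has a majority (≥21).

Austin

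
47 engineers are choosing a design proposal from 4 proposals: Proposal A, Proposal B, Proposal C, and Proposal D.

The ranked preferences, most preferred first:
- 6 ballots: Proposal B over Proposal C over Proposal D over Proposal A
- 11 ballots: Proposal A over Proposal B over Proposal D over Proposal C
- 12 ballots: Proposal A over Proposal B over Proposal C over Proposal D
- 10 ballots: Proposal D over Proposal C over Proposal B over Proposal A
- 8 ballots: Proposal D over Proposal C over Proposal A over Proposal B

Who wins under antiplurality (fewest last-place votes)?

Proposal B

Last-place votes: Proposal A 16, Proposal B 8, Proposal C 11, Proposal D 12.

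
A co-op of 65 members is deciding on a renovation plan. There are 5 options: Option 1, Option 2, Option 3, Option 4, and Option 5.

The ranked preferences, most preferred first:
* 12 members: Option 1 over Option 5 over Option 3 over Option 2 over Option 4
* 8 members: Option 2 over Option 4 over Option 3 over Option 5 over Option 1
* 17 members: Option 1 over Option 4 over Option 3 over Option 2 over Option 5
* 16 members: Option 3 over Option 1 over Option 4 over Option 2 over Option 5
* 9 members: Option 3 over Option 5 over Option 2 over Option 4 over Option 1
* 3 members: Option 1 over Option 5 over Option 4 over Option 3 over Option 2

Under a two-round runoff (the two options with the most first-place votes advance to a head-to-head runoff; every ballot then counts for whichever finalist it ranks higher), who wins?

Option 3

Round 1 first-place votes: Option 1 32, Option 2 8, Option 3 25, Option 4 0, Option 5 0. Option 1 and Option 3 advance.
Runoff: Option 1 is ranked above Option 3 on 32 ballots, Option 3 above Option 1 on 33.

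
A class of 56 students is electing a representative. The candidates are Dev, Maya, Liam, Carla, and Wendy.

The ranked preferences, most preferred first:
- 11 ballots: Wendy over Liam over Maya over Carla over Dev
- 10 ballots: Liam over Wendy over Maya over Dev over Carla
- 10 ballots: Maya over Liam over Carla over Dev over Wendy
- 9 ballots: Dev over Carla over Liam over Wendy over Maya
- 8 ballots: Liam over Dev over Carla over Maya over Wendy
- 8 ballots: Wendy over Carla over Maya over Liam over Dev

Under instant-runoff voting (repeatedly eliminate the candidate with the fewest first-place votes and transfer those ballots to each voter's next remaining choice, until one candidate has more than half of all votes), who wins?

Liam

Round 1: Dev 9, Maya 10, Liam 18, Carla 0, Wendy 19. Carla eliminated.
Round 2: Dev 9, Maya 10, Liam 18, Wendy 19. Dev eliminated.
Round 3: Maya 10, Liam 27, Wendy 19. Maya eliminated.
Round 4: Liam 37, Wendy 19. Liam has a majority (≥29).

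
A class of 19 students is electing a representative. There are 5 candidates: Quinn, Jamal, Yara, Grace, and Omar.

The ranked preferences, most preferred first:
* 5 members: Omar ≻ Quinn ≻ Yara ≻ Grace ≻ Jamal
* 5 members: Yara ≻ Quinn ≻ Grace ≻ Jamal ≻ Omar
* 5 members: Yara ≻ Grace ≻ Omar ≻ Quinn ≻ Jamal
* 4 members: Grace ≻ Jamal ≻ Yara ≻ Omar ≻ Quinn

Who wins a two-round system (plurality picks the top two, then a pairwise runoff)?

Round 1 first-place votes: Quinn 0, Jamal 0, Yara 10, Grace 4, Omar 5. Yara and Omar advance.
Runoff: Yara is ranked above Omar on 14 ballots, Omar above Yara on 5.

Yara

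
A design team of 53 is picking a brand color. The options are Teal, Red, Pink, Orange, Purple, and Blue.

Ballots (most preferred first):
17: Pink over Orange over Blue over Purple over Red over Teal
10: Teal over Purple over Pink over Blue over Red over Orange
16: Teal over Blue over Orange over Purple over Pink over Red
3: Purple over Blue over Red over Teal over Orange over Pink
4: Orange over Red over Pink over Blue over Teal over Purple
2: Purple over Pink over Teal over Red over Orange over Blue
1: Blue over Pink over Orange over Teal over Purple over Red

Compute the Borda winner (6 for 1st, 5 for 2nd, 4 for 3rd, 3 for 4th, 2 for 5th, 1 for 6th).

Teal: 17×1 + 10×6 + 16×6 + 3×3 + 4×2 + 2×4 + 1×3 = 201
Red: 17×2 + 10×2 + 16×1 + 3×4 + 4×5 + 2×3 + 1×1 = 109
Pink: 17×6 + 10×4 + 16×2 + 3×1 + 4×4 + 2×5 + 1×5 = 208
Orange: 17×5 + 10×1 + 16×4 + 3×2 + 4×6 + 2×2 + 1×4 = 197
Purple: 17×3 + 10×5 + 16×3 + 3×6 + 4×1 + 2×6 + 1×2 = 185
Blue: 17×4 + 10×3 + 16×5 + 3×5 + 4×3 + 2×1 + 1×6 = 213

Blue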